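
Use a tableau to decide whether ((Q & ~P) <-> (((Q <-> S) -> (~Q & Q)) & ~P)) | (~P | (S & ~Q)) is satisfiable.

Satisfiable

Initial set: {(((Q & ~P) <-> (((Q <-> S) -> (~Q & Q)) & ~P)) | (~P | (S & ~Q)))}.
(((Q & ~P) <-> (((Q <-> S) -> (~Q & Q)) & ~P)) | (~P | (S & ~Q))): β-rule — branch into ((Q & ~P) <-> (((Q <-> S) -> (~Q & Q)) & ~P))  //  (~P | (S & ~Q)).
  branch 1 (add ((Q & ~P) <-> (((Q <-> S) -> (~Q & Q)) & ~P))):
    ((Q & ~P) <-> (((Q <-> S) -> (~Q & Q)) & ~P)): β-rule — branch into (Q & ~P), (((Q <-> S) -> (~Q & Q)) & ~P)  //  ~(Q & ~P), ~(((Q <-> S) -> (~Q & Q)) & ~P).
      branch 1.1 (add (Q & ~P), (((Q <-> S) -> (~Q & Q)) & ~P)):
        (Q & ~P): α-rule — add Q, ~P.
        (((Q <-> S) -> (~Q & Q)) & ~P): α-rule — add ((Q <-> S) -> (~Q & Q)), ~P.
        ((Q <-> S) -> (~Q & Q)): β-rule — branch into ~(Q <-> S)  //  (~Q & Q).
          branch 1.1.1 (add ~(Q <-> S)):
            ~(Q <-> S): β-rule — branch into Q, ~S  //  ~Q, S.
              branch 1.1.1.1 (add Q, ~S):
                ○ open, literals {P=false, Q=true, S=false}.
              branch 1.1.1.2 (add ~Q, S):
                × closes — contains both Q and ~Q.
          branch 1.1.2 (add (~Q & Q)):
            (~Q & Q): α-rule — add ~Q, Q.
            × closes — contains both Q and ~Q.
      branch 1.2 (add ~(Q & ~P), ~(((Q <-> S) -> (~Q & Q)) & ~P)):
        ~(Q & ~P): β-rule — branch into ~Q  //  ~~P.
          branch 1.2.1 (add ~Q):
            ~(((Q <-> S) -> (~Q & Q)) & ~P): β-rule — branch into ~((Q <-> S) -> (~Q & Q))  //  ~~P.
              branch 1.2.1.1 (add ~((Q <-> S) -> (~Q & Q))):
                ~((Q <-> S) -> (~Q & Q)): α-rule — add (Q <-> S), ~(~Q & Q).
                (Q <-> S): β-rule — branch into Q, S  //  ~Q, ~S.
                  branch 1.2.1.1.1 (add Q, S):
                    × closes — contains both Q and ~Q.
                  branch 1.2.1.1.2 (add ~Q, ~S):
                    ~(~Q & Q): β-rule — branch into ~~Q  //  ~Q.
                      branch 1.2.1.1.2.1 (add ~~Q):
                        × closes — contains both Q and ~Q.
                      branch 1.2.1.1.2.2 (add ~Q):
                        ○ open, literals {Q=false, S=false}.
              branch 1.2.1.2 (add ~~P):
                ○ open, literals {P=true, Q=false}.
          branch 1.2.2 (add ~~P):
            ~(((Q <-> S) -> (~Q & Q)) & ~P): β-rule — branch into ~((Q <-> S) -> (~Q & Q))  //  ~~P.
              branch 1.2.2.1 (add ~((Q <-> S) -> (~Q & Q))):
                ~((Q <-> S) -> (~Q & Q)): α-rule — add (Q <-> S), ~(~Q & Q).
                (Q <-> S): β-rule — branch into Q, S  //  ~Q, ~S.
                  branch 1.2.2.1.1 (add Q, S):
                    ~(~Q & Q): β-rule — branch into ~~Q  //  ~Q.
                      branch 1.2.2.1.1.1 (add ~~Q):
                        ○ open, literals {P=true, Q=true, S=true}.
                      branch 1.2.2.1.1.2 (add ~Q):
                        × closes — contains both Q and ~Q.
                  branch 1.2.2.1.2 (add ~Q, ~S):
                    ~(~Q & Q): β-rule — branch into ~~Q  //  ~Q.
                      branch 1.2.2.1.2.1 (add ~~Q):
                        × closes — contains both Q and ~Q.
                      branch 1.2.2.1.2.2 (add ~Q):
                        ○ open, literals {P=true, Q=false, S=false}.
              branch 1.2.2.2 (add ~~P):
                ○ open, literals {P=true}.
  branch 2 (add (~P | (S & ~Q))):
    (~P | (S & ~Q)): β-rule — branch into ~P  //  (S & ~Q).
      branch 2.1 (add ~P):
        ○ open, literals {P=false}.
      branch 2.2 (add (S & ~Q)):
        (S & ~Q): α-rule — add S, ~Q.
        ○ open, literals {Q=false, S=true}.
6 branches closed, 8 open.
An open branch gives a satisfying assignment: P=false, Q=true, S=false.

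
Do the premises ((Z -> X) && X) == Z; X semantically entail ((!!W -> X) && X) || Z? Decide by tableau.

Initial set: {(((Z -> X) && X) == Z); X; !(((!!W -> X) && X) || Z)}.
!(((!!W -> X) && X) || Z): α-rule — add !((!!W -> X) && X), !Z.
(((Z -> X) && X) == Z): β-rule — branch into ((Z -> X) && X), Z  //  !((Z -> X) && X), !Z.
  branch 1 (add ((Z -> X) && X), Z):
    × closes — contains both Z and !Z.
  branch 2 (add !((Z -> X) && X), !Z):
    !((!!W -> X) && X): β-rule — branch into !(!!W -> X)  //  !X.
      branch 2.1 (add !(!!W -> X)):
        !(!!W -> X): α-rule — add !!W, !X.
        × closes — contains both X and !X.
      branch 2.2 (add !X):
        × closes — contains both X and !X.
All 3 branches close.
Every branch closed, so the premises entail the conclusion.

Yes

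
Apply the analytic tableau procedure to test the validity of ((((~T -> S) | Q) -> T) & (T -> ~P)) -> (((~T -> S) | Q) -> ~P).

Valid

Assume the negation and expand:
Initial set: {~(((((~T -> S) | Q) -> T) & (T -> ~P)) -> (((~T -> S) | Q) -> ~P))}.
~(((((~T -> S) | Q) -> T) & (T -> ~P)) -> (((~T -> S) | Q) -> ~P)): α-rule — add ((((~T -> S) | Q) -> T) & (T -> ~P)), ~(((~T -> S) | Q) -> ~P).
((((~T -> S) | Q) -> T) & (T -> ~P)): α-rule — add (((~T -> S) | Q) -> T), (T -> ~P).
~(((~T -> S) | Q) -> ~P): α-rule — add ((~T -> S) | Q), ~~P.
(((~T -> S) | Q) -> T): β-rule — branch into ~((~T -> S) | Q)  //  T.
  branch 1 (add ~((~T -> S) | Q)):
    ~((~T -> S) | Q): α-rule — add ~(~T -> S), ~Q.
    ~(~T -> S): α-rule — add ~T, ~S.
    (T -> ~P): β-rule — branch into ~T  //  ~P.
      branch 1.1 (add ~T):
        ((~T -> S) | Q): β-rule — branch into (~T -> S)  //  Q.
          branch 1.1.1 (add (~T -> S)):
            (~T -> S): β-rule — branch into ~~T  //  S.
              branch 1.1.1.1 (add ~~T):
                × closes — contains both T and ~T.
              branch 1.1.1.2 (add S):
                × closes — contains both S and ~S.
          branch 1.1.2 (add Q):
            × closes — contains both Q and ~Q.
      branch 1.2 (add ~P):
        × closes — contains both P and ~P.
  branch 2 (add T):
    (T -> ~P): β-rule — branch into ~T  //  ~P.
      branch 2.1 (add ~T):
        × closes — contains both T and ~T.
      branch 2.2 (add ~P):
        × closes — contains both P and ~P.
All 6 branches close.
Every branch closed, so the negation is unsatisfiable and the formula is valid.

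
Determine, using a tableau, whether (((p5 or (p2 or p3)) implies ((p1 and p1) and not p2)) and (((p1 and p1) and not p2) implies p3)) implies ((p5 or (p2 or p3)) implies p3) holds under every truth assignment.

Assume the negation and expand:
Initial set: {not ((((p5 or (p2 or p3)) implies ((p1 and p1) and not p2)) and (((p1 and p1) and not p2) implies p3)) implies ((p5 or (p2 or p3)) implies p3))}.
not ((((p5 or (p2 or p3)) implies ((p1 and p1) and not p2)) and (((p1 and p1) and not p2) implies p3)) implies ((p5 or (p2 or p3)) implies p3)): α-rule — add (((p5 or (p2 or p3)) implies ((p1 and p1) and not p2)) and (((p1 and p1) and not p2) implies p3)), not ((p5 or (p2 or p3)) implies p3).
(((p5 or (p2 or p3)) implies ((p1 and p1) and not p2)) and (((p1 and p1) and not p2) implies p3)): α-rule — add ((p5 or (p2 or p3)) implies ((p1 and p1) and not p2)), (((p1 and p1) and not p2) implies p3).
not ((p5 or (p2 or p3)) implies p3): α-rule — add (p5 or (p2 or p3)), not p3.
((p5 or (p2 or p3)) implies ((p1 and p1) and not p2)): β-rule — branch into not (p5 or (p2 or p3))  //  ((p1 and p1) and not p2).
  branch 1 (add not (p5 or (p2 or p3))):
    not (p5 or (p2 or p3)): α-rule — add not p5, not (p2 or p3).
    not (p2 or p3): α-rule — add not p2, not p3.
    (((p1 and p1) and not p2) implies p3): β-rule — branch into not ((p1 and p1) and not p2)  //  p3.
      branch 1.1 (add not ((p1 and p1) and not p2)):
        (p5 or (p2 or p3)): β-rule — branch into p5  //  (p2 or p3).
          branch 1.1.1 (add p5):
            × closes — contains both p5 and not p5.
          branch 1.1.2 (add (p2 or p3)):
            not ((p1 and p1) and not p2): β-rule — branch into not (p1 and p1)  //  not not p2.
              branch 1.1.2.1 (add not (p1 and p1)):
                (p2 or p3): β-rule — branch into p2  //  p3.
                  branch 1.1.2.1.1 (add p2):
                    × closes — contains both p2 and not p2.
                  branch 1.1.2.1.2 (add p3):
                    × closes — contains both p3 and not p3.
              branch 1.1.2.2 (add not not p2):
                × closes — contains both p2 and not p2.
      branch 1.2 (add p3):
        × closes — contains both p3 and not p3.
  branch 2 (add ((p1 and p1) and not p2)):
    ((p1 and p1) and not p2): α-rule — add (p1 and p1), not p2.
    (p1 and p1): α-rule — add p1, p1.
    (((p1 and p1) and not p2) implies p3): β-rule — branch into not ((p1 and p1) and not p2)  //  p3.
      branch 2.1 (add not ((p1 and p1) and not p2)):
        (p5 or (p2 or p3)): β-rule — branch into p5  //  (p2 or p3).
          branch 2.1.1 (add p5):
            not ((p1 and p1) and not p2): β-rule — branch into not (p1 and p1)  //  not not p2.
              branch 2.1.1.1 (add not (p1 and p1)):
                not (p1 and p1): β-rule — branch into not p1  //  not p1.
                  branch 2.1.1.1.1 (add not p1):
                    × closes — contains both p1 and not p1.
                  branch 2.1.1.1.2 (add not p1):
                    × closes — contains both p1 and not p1.
              branch 2.1.1.2 (add not not p2):
                × closes — contains both p2 and not p2.
          branch 2.1.2 (add (p2 or p3)):
            not ((p1 and p1) and not p2): β-rule — branch into not (p1 and p1)  //  not not p2.
              branch 2.1.2.1 (add not (p1 and p1)):
                (p2 or p3): β-rule — branch into p2  //  p3.
                  branch 2.1.2.1.1 (add p2):
                    × closes — contains both p2 and not p2.
                  branch 2.1.2.1.2 (add p3):
                    × closes — contains both p3 and not p3.
              branch 2.1.2.2 (add not not p2):
                × closes — contains both p2 and not p2.
      branch 2.2 (add p3):
        × closes — contains both p3 and not p3.
All 12 branches close.
Every branch closed, so the negation is unsatisfiable and the formula is valid.

Valid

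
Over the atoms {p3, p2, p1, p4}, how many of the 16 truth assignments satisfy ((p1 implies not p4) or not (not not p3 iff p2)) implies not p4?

10

Initial set: {T (((p1 implies not p4) or not (not not p3 iff p2)) implies not p4)}.
T (((p1 implies not p4) or not (not not p3 iff p2)) implies not p4): β-rule — branch into F ((p1 implies not p4) or not (not not p3 iff p2))  //  T not p4.
  branch 1 (add F ((p1 implies not p4) or not (not not p3 iff p2))):
    F ((p1 implies not p4) or not (not not p3 iff p2)): α-rule — add F (p1 implies not p4), F not (not not p3 iff p2).
    F (p1 implies not p4): α-rule — add T p1, F not p4.
    F not (not not p3 iff p2): β-rule — branch into T not not p3, T p2  //  F not not p3, F p2.
      branch 1.1 (add T not not p3, T p2):
        T not not p3: drop double negation, giving T p3.
        ○ open, literals {p1=T, p2=T, p3=T, p4=T}.
      branch 1.2 (add F not not p3, F p2):
        F not not p3: drop double negation, giving F p3.
        ○ open, literals {p1=T, p2=F, p3=F, p4=T}.
  branch 2 (add T not p4):
    ○ open, literals {p4=F}.
0 branches closed, 3 open.
Each open branch fixes some atoms; the unmentioned ones are free. Counting distinct full assignments: branch {p1=T, p2=T, p3=T, p4=T} (none free) contributes 1 new; branch {p1=T, p2=F, p3=F, p4=T} (none free) contributes 1 new; branch {p4=F} (p3, p2, p1) contributes 8 new. Total: 10.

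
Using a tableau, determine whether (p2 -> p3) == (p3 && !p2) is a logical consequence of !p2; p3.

Initial set: {!p2; p3; !((p2 -> p3) == (p3 && !p2))}.
!((p2 -> p3) == (p3 && !p2)): β-rule — branch into (p2 -> p3), !(p3 && !p2)  //  !(p2 -> p3), (p3 && !p2).
  branch 1 (add (p2 -> p3), !(p3 && !p2)):
    (p2 -> p3): β-rule — branch into !p2  //  p3.
      branch 1.1 (add !p2):
        !(p3 && !p2): β-rule — branch into !p3  //  !!p2.
          branch 1.1.1 (add !p3):
            × closes — contains both p3 and !p3.
          branch 1.1.2 (add !!p2):
            × closes — contains both p2 and !p2.
      branch 1.2 (add p3):
        !(p3 && !p2): β-rule — branch into !p3  //  !!p2.
          branch 1.2.1 (add !p3):
            × closes — contains both p3 and !p3.
          branch 1.2.2 (add !!p2):
            × closes — contains both p2 and !p2.
  branch 2 (add !(p2 -> p3), (p3 && !p2)):
    !(p2 -> p3): α-rule — add p2, !p3.
    × closes — contains both p2 and !p2.
All 5 branches close.
Every branch closed, so the premises entail the conclusion.

Yes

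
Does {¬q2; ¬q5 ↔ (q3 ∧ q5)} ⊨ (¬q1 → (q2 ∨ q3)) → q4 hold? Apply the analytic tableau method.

Initial set: {¬q2; (¬q5 ↔ (q3 ∧ q5)); ¬((¬q1 → (q2 ∨ q3)) → q4)}.
¬((¬q1 → (q2 ∨ q3)) → q4): α-rule — add (¬q1 → (q2 ∨ q3)), ¬q4.
(¬q5 ↔ (q3 ∧ q5)): β-rule — branch into ¬q5, (q3 ∧ q5)  //  ¬¬q5, ¬(q3 ∧ q5).
  branch 1 (add ¬q5, (q3 ∧ q5)):
    (q3 ∧ q5): α-rule — add q3, q5.
    × closes — contains both q5 and ¬q5.
  branch 2 (add ¬¬q5, ¬(q3 ∧ q5)):
    (¬q1 → (q2 ∨ q3)): β-rule — branch into ¬¬q1  //  (q2 ∨ q3).
      branch 2.1 (add ¬¬q1):
        ¬(q3 ∧ q5): β-rule — branch into ¬q3  //  ¬q5.
          branch 2.1.1 (add ¬q3):
            ○ open, literals {q1=1, q2=0, q3=0, q4=0, q5=1}.
          branch 2.1.2 (add ¬q5):
            × closes — contains both q5 and ¬q5.
      branch 2.2 (add (q2 ∨ q3)):
        ¬(q3 ∧ q5): β-rule — branch into ¬q3  //  ¬q5.
          branch 2.2.1 (add ¬q3):
            (q2 ∨ q3): β-rule — branch into q2  //  q3.
              branch 2.2.1.1 (add q2):
                × closes — contains both q2 and ¬q2.
              branch 2.2.1.2 (add q3):
                × closes — contains both q3 and ¬q3.
          branch 2.2.2 (add ¬q5):
            × closes — contains both q5 and ¬q5.
5 branches closed, 1 open.
An open branch gives a countermodel: q1=1, q2=0, q3=0, q4=0, q5=1 (unmentioned atoms arbitrary); the premises hold there but the conclusion fails.

No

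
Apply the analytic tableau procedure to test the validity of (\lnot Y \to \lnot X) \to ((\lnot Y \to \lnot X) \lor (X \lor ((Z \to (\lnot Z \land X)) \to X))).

Assume the negation and expand:
Initial set: {F ((\lnot Y \to \lnot X) \to ((\lnot Y \to \lnot X) \lor (X \lor ((Z \to (\lnot Z \land X)) \to X))))}.
F ((\lnot Y \to \lnot X) \to ((\lnot Y \to \lnot X) \lor (X \lor ((Z \to (\lnot Z \land X)) \to X)))): α-rule — add T (\lnot Y \to \lnot X), F ((\lnot Y \to \lnot X) \lor (X \lor ((Z \to (\lnot Z \land X)) \to X))).
F ((\lnot Y \to \lnot X) \lor (X \lor ((Z \to (\lnot Z \land X)) \to X))): α-rule — add F (\lnot Y \to \lnot X), F (X \lor ((Z \to (\lnot Z \land X)) \to X)).
F (\lnot Y \to \lnot X): α-rule — add T \lnot Y, F \lnot X.
F (X \lor ((Z \to (\lnot Z \land X)) \to X)): α-rule — add F X, F ((Z \to (\lnot Z \land X)) \to X).
× closes — contains both X and \lnot X.
All 1 branch closes.
Every branch closed, so the negation is unsatisfiable and the formula is valid.

Valid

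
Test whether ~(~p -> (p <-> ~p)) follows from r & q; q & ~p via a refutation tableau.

Initial set: {(r & q); (q & ~p); ~~(~p -> (p <-> ~p))}.
(r & q): α-rule — add r, q.
(q & ~p): α-rule — add q, ~p.
~~(~p -> (p <-> ~p)): β-rule — branch into ~~p  //  (p <-> ~p).
  branch 1 (add ~~p):
    × closes — contains both p and ~p.
  branch 2 (add (p <-> ~p)):
    (p <-> ~p): β-rule — branch into p, ~p  //  ~p, ~~p.
      branch 2.1 (add p, ~p):
        × closes — contains both p and ~p.
      branch 2.2 (add ~p, ~~p):
        × closes — contains both p and ~p.
All 3 branches close.
Every branch closed, so the premises entail the conclusion.

Yes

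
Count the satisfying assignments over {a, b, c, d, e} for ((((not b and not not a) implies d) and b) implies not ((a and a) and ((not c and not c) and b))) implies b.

16

Initial set: {T (((((not b and not not a) implies d) and b) implies not ((a and a) and ((not c and not c) and b))) implies b)}.
T (((((not b and not not a) implies d) and b) implies not ((a and a) and ((not c and not c) and b))) implies b): β-rule — branch into F ((((not b and not not a) implies d) and b) implies not ((a and a) and ((not c and not c) and b)))  //  T b.
  branch 1 (add F ((((not b and not not a) implies d) and b) implies not ((a and a) and ((not c and not c) and b)))):
    F ((((not b and not not a) implies d) and b) implies not ((a and a) and ((not c and not c) and b))): α-rule — add T (((not b and not not a) implies d) and b), F not ((a and a) and ((not c and not c) and b)).
    T (((not b and not not a) implies d) and b): α-rule — add T ((not b and not not a) implies d), T b.
    F not ((a and a) and ((not c and not c) and b)): α-rule — add T (a and a), T ((not c and not c) and b).
    T (a and a): α-rule — add T a, T a.
    T ((not c and not c) and b): α-rule — add T (not c and not c), T b.
    T (not c and not c): α-rule — add T not c, T not c.
    T ((not b and not not a) implies d): β-rule — branch into F (not b and not not a)  //  T d.
      branch 1.1 (add F (not b and not not a)):
        F (not b and not not a): β-rule — branch into F not b  //  F not not a.
          branch 1.1.1 (add F not b):
            ○ open, literals {a=true, b=true, c=false}.
          branch 1.1.2 (add F not not a):
            F not not a: drop double negation, giving F a.
            × closes — contains both a and not a.
      branch 1.2 (add T d):
        ○ open, literals {a=true, b=true, c=false, d=true}.
  branch 2 (add T b):
    ○ open, literals {b=true}.
1 branch closed, 3 open.
Each open branch fixes some atoms; the unmentioned ones are free. Counting distinct full assignments: branch {a=true, b=true, c=false} (d, e) contributes 4 new; branch {a=true, b=true, c=false, d=true} (e) contributes 0 new; branch {b=true} (a, c, d, e) contributes 12 new. Total: 16.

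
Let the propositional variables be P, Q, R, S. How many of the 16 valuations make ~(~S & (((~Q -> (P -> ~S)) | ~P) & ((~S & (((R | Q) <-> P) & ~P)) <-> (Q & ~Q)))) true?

Initial set: {~(~S & (((~Q -> (P -> ~S)) | ~P) & ((~S & (((R | Q) <-> P) & ~P)) <-> (Q & ~Q))))}.
~(~S & (((~Q -> (P -> ~S)) | ~P) & ((~S & (((R | Q) <-> P) & ~P)) <-> (Q & ~Q)))): β-rule — branch into ~~S  //  ~(((~Q -> (P -> ~S)) | ~P) & ((~S & (((R | Q) <-> P) & ~P)) <-> (Q & ~Q))).
  branch 1 (add ~~S):
    ○ open, literals {S=1}.
  branch 2 (add ~(((~Q -> (P -> ~S)) | ~P) & ((~S & (((R | Q) <-> P) & ~P)) <-> (Q & ~Q)))):
    ~(((~Q -> (P -> ~S)) | ~P) & ((~S & (((R | Q) <-> P) & ~P)) <-> (Q & ~Q))): β-rule — branch into ~((~Q -> (P -> ~S)) | ~P)  //  ~((~S & (((R | Q) <-> P) & ~P)) <-> (Q & ~Q)).
      branch 2.1 (add ~((~Q -> (P -> ~S)) | ~P)):
        ~((~Q -> (P -> ~S)) | ~P): α-rule — add ~(~Q -> (P -> ~S)), ~~P.
        ~(~Q -> (P -> ~S)): α-rule — add ~Q, ~(P -> ~S).
        ~(P -> ~S): α-rule — add P, ~~S.
        ○ open, literals {P=1, Q=0, S=1}.
      branch 2.2 (add ~((~S & (((R | Q) <-> P) & ~P)) <-> (Q & ~Q))):
        ~((~S & (((R | Q) <-> P) & ~P)) <-> (Q & ~Q)): β-rule — branch into (~S & (((R | Q) <-> P) & ~P)), ~(Q & ~Q)  //  ~(~S & (((R | Q) <-> P) & ~P)), (Q & ~Q).
          branch 2.2.1 (add (~S & (((R | Q) <-> P) & ~P)), ~(Q & ~Q)):
            (~S & (((R | Q) <-> P) & ~P)): α-rule — add ~S, (((R | Q) <-> P) & ~P).
            (((R | Q) <-> P) & ~P): α-rule — add ((R | Q) <-> P), ~P.
            ~(Q & ~Q): β-rule — branch into ~Q  //  ~~Q.
              branch 2.2.1.1 (add ~Q):
                ((R | Q) <-> P): β-rule — branch into (R | Q), P  //  ~(R | Q), ~P.
                  branch 2.2.1.1.1 (add (R | Q), P):
                    × closes — contains both P and ~P.
                  branch 2.2.1.1.2 (add ~(R | Q), ~P):
                    ~(R | Q): α-rule — add ~R, ~Q.
                    ○ open, literals {P=0, Q=0, R=0, S=0}.
              branch 2.2.1.2 (add ~~Q):
                ((R | Q) <-> P): β-rule — branch into (R | Q), P  //  ~(R | Q), ~P.
                  branch 2.2.1.2.1 (add (R | Q), P):
                    × closes — contains both P and ~P.
                  branch 2.2.1.2.2 (add ~(R | Q), ~P):
                    ~(R | Q): α-rule — add ~R, ~Q.
                    × closes — contains both Q and ~Q.
          branch 2.2.2 (add ~(~S & (((R | Q) <-> P) & ~P)), (Q & ~Q)):
            (Q & ~Q): α-rule — add Q, ~Q.
            × closes — contains both Q and ~Q.
4 branches closed, 3 open.
Each open branch fixes some atoms; the unmentioned ones are free. Counting distinct full assignments: branch {S=1} (P, Q, R) contributes 8 new; branch {P=1, Q=0, S=1} (R) contributes 0 new; branch {P=0, Q=0, R=0, S=0} (none free) contributes 1 new. Total: 9.

9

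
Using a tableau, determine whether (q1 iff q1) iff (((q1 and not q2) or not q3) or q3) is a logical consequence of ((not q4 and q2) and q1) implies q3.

Yes

Initial set: {(((not q4 and q2) and q1) implies q3); not ((q1 iff q1) iff (((q1 and not q2) or not q3) or q3))}.
(((not q4 and q2) and q1) implies q3): β-rule — branch into not ((not q4 and q2) and q1)  //  q3.
  branch 1 (add not ((not q4 and q2) and q1)):
    not ((q1 iff q1) iff (((q1 and not q2) or not q3) or q3)): β-rule — branch into (q1 iff q1), not (((q1 and not q2) or not q3) or q3)  //  not (q1 iff q1), (((q1 and not q2) or not q3) or q3).
      branch 1.1 (add (q1 iff q1), not (((q1 and not q2) or not q3) or q3)):
        not (((q1 and not q2) or not q3) or q3): α-rule — add not ((q1 and not q2) or not q3), not q3.
        not ((q1 and not q2) or not q3): α-rule — add not (q1 and not q2), not not q3.
        × closes — contains both q3 and not q3.
      branch 1.2 (add not (q1 iff q1), (((q1 and not q2) or not q3) or q3)):
        not ((not q4 and q2) and q1): β-rule — branch into not (not q4 and q2)  //  not q1.
          branch 1.2.1 (add not (not q4 and q2)):
            not (q1 iff q1): β-rule — branch into q1, not q1  //  not q1, q1.
              branch 1.2.1.1 (add q1, not q1):
                × closes — contains both q1 and not q1.
              branch 1.2.1.2 (add not q1, q1):
                × closes — contains both q1 and not q1.
          branch 1.2.2 (add not q1):
            not (q1 iff q1): β-rule — branch into q1, not q1  //  not q1, q1.
              branch 1.2.2.1 (add q1, not q1):
                × closes — contains both q1 and not q1.
              branch 1.2.2.2 (add not q1, q1):
                × closes — contains both q1 and not q1.
  branch 2 (add q3):
    not ((q1 iff q1) iff (((q1 and not q2) or not q3) or q3)): β-rule — branch into (q1 iff q1), not (((q1 and not q2) or not q3) or q3)  //  not (q1 iff q1), (((q1 and not q2) or not q3) or q3).
      branch 2.1 (add (q1 iff q1), not (((q1 and not q2) or not q3) or q3)):
        not (((q1 and not q2) or not q3) or q3): α-rule — add not ((q1 and not q2) or not q3), not q3.
        × closes — contains both q3 and not q3.
      branch 2.2 (add not (q1 iff q1), (((q1 and not q2) or not q3) or q3)):
        not (q1 iff q1): β-rule — branch into q1, not q1  //  not q1, q1.
          branch 2.2.1 (add q1, not q1):
            × closes — contains both q1 and not q1.
          branch 2.2.2 (add not q1, q1):
            × closes — contains both q1 and not q1.
All 8 branches close.
Every branch closed, so the premises entail the conclusion.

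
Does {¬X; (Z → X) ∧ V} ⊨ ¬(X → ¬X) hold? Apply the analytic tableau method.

Initial set: {¬X; ((Z → X) ∧ V); ¬¬(X → ¬X)}.
((Z → X) ∧ V): α-rule — add (Z → X), V.
¬¬(X → ¬X): β-rule — branch into ¬X  //  ¬X.
  branch 1 (add ¬X):
    (Z → X): β-rule — branch into ¬Z  //  X.
      branch 1.1 (add ¬Z):
        ○ open, literals {V=true, X=false, Z=false}.
      branch 1.2 (add X):
        × closes — contains both X and ¬X.
  branch 2 (add ¬X):
    (Z → X): β-rule — branch into ¬Z  //  X.
      branch 2.1 (add ¬Z):
        ○ open, literals {V=true, X=false, Z=false}.
      branch 2.2 (add X):
        × closes — contains both X and ¬X.
2 branches closed, 2 open.
An open branch gives a countermodel: V=true, X=false, Z=false (unmentioned atoms arbitrary); the premises hold there but the conclusion fails.

No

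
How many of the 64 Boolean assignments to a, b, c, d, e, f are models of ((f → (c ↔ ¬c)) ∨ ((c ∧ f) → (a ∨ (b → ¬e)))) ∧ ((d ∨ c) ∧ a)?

24

Initial set: {(((f → (c ↔ ¬c)) ∨ ((c ∧ f) → (a ∨ (b → ¬e)))) ∧ ((d ∨ c) ∧ a))}.
(((f → (c ↔ ¬c)) ∨ ((c ∧ f) → (a ∨ (b → ¬e)))) ∧ ((d ∨ c) ∧ a)): α-rule — add ((f → (c ↔ ¬c)) ∨ ((c ∧ f) → (a ∨ (b → ¬e)))), ((d ∨ c) ∧ a).
((d ∨ c) ∧ a): α-rule — add (d ∨ c), a.
((f → (c ↔ ¬c)) ∨ ((c ∧ f) → (a ∨ (b → ¬e)))): β-rule — branch into (f → (c ↔ ¬c))  //  ((c ∧ f) → (a ∨ (b → ¬e))).
  branch 1 (add (f → (c ↔ ¬c))):
    (d ∨ c): β-rule — branch into d  //  c.
      branch 1.1 (add d):
        (f → (c ↔ ¬c)): β-rule — branch into ¬f  //  (c ↔ ¬c).
          branch 1.1.1 (add ¬f):
            ○ open, literals {a=T, d=T, f=F}.
          branch 1.1.2 (add (c ↔ ¬c)):
            (c ↔ ¬c): β-rule — branch into c, ¬c  //  ¬c, ¬¬c.
              branch 1.1.2.1 (add c, ¬c):
                × closes — contains both c and ¬c.
              branch 1.1.2.2 (add ¬c, ¬¬c):
                × closes — contains both c and ¬c.
      branch 1.2 (add c):
        (f → (c ↔ ¬c)): β-rule — branch into ¬f  //  (c ↔ ¬c).
          branch 1.2.1 (add ¬f):
            ○ open, literals {a=T, c=T, f=F}.
          branch 1.2.2 (add (c ↔ ¬c)):
            (c ↔ ¬c): β-rule — branch into c, ¬c  //  ¬c, ¬¬c.
              branch 1.2.2.1 (add c, ¬c):
                × closes — contains both c and ¬c.
              branch 1.2.2.2 (add ¬c, ¬¬c):
                × closes — contains both c and ¬c.
  branch 2 (add ((c ∧ f) → (a ∨ (b → ¬e)))):
    (d ∨ c): β-rule — branch into d  //  c.
      branch 2.1 (add d):
        ((c ∧ f) → (a ∨ (b → ¬e))): β-rule — branch into ¬(c ∧ f)  //  (a ∨ (b → ¬e)).
          branch 2.1.1 (add ¬(c ∧ f)):
            ¬(c ∧ f): β-rule — branch into ¬c  //  ¬f.
              branch 2.1.1.1 (add ¬c):
                ○ open, literals {a=T, c=F, d=T}.
              branch 2.1.1.2 (add ¬f):
                ○ open, literals {a=T, d=T, f=F}.
          branch 2.1.2 (add (a ∨ (b → ¬e))):
            (a ∨ (b → ¬e)): β-rule — branch into a  //  (b → ¬e).
              branch 2.1.2.1 (add a):
                ○ open, literals {a=T, d=T}.
              branch 2.1.2.2 (add (b → ¬e)):
                (b → ¬e): β-rule — branch into ¬b  //  ¬e.
                  branch 2.1.2.2.1 (add ¬b):
                    ○ open, literals {a=T, b=F, d=T}.
                  branch 2.1.2.2.2 (add ¬e):
                    ○ open, literals {a=T, d=T, e=F}.
      branch 2.2 (add c):
        ((c ∧ f) → (a ∨ (b → ¬e))): β-rule — branch into ¬(c ∧ f)  //  (a ∨ (b → ¬e)).
          branch 2.2.1 (add ¬(c ∧ f)):
            ¬(c ∧ f): β-rule — branch into ¬c  //  ¬f.
              branch 2.2.1.1 (add ¬c):
                × closes — contains both c and ¬c.
              branch 2.2.1.2 (add ¬f):
                ○ open, literals {a=T, c=T, f=F}.
          branch 2.2.2 (add (a ∨ (b → ¬e))):
            (a ∨ (b → ¬e)): β-rule — branch into a  //  (b → ¬e).
              branch 2.2.2.1 (add a):
                ○ open, literals {a=T, c=T}.
              branch 2.2.2.2 (add (b → ¬e)):
                (b → ¬e): β-rule — branch into ¬b  //  ¬e.
                  branch 2.2.2.2.1 (add ¬b):
                    ○ open, literals {a=T, b=F, c=T}.
                  branch 2.2.2.2.2 (add ¬e):
                    ○ open, literals {a=T, c=T, e=F}.
5 branches closed, 11 open.
Each open branch fixes some atoms; the unmentioned ones are free. Counting distinct full assignments: branch {a=T, d=T, f=F} (b, c, e) contributes 8 new; branch {a=T, c=T, f=F} (b, d, e) contributes 4 new; branch {a=T, c=F, d=T} (b, e, f) contributes 4 new; branch {a=T, d=T, f=F} (b, c, e) contributes 0 new; branch {a=T, d=T} (b, c, e, f) contributes 4 new; branch {a=T, b=F, d=T} (c, e, f) contributes 0 new; branch {a=T, d=T, e=F} (b, c, f) contributes 0 new; branch {a=T, c=T, f=F} (b, d, e) contributes 0 new; branch {a=T, c=T} (b, d, e, f) contributes 4 new; branch {a=T, b=F, c=T} (d, e, f) contributes 0 new; branch {a=T, c=T, e=F} (b, d, f) contributes 0 new. Total: 24.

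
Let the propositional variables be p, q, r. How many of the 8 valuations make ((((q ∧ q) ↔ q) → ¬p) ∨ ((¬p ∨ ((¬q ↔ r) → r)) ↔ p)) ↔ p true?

3

Initial set: {T (((((q ∧ q) ↔ q) → ¬p) ∨ ((¬p ∨ ((¬q ↔ r) → r)) ↔ p)) ↔ p)}.
T (((((q ∧ q) ↔ q) → ¬p) ∨ ((¬p ∨ ((¬q ↔ r) → r)) ↔ p)) ↔ p): β-rule — branch into T ((((q ∧ q) ↔ q) → ¬p) ∨ ((¬p ∨ ((¬q ↔ r) → r)) ↔ p)), T p  //  F ((((q ∧ q) ↔ q) → ¬p) ∨ ((¬p ∨ ((¬q ↔ r) → r)) ↔ p)), F p.
  branch 1 (add T ((((q ∧ q) ↔ q) → ¬p) ∨ ((¬p ∨ ((¬q ↔ r) → r)) ↔ p)), T p):
    T ((((q ∧ q) ↔ q) → ¬p) ∨ ((¬p ∨ ((¬q ↔ r) → r)) ↔ p)): β-rule — branch into T (((q ∧ q) ↔ q) → ¬p)  //  T ((¬p ∨ ((¬q ↔ r) → r)) ↔ p).
      branch 1.1 (add T (((q ∧ q) ↔ q) → ¬p)):
        T (((q ∧ q) ↔ q) → ¬p): β-rule — branch into F ((q ∧ q) ↔ q)  //  T ¬p.
          branch 1.1.1 (add F ((q ∧ q) ↔ q)):
            F ((q ∧ q) ↔ q): β-rule — branch into T (q ∧ q), F q  //  F (q ∧ q), T q.
              branch 1.1.1.1 (add T (q ∧ q), F q):
                T (q ∧ q): α-rule — add T q, T q.
                × closes — contains both q and ¬q.
              branch 1.1.1.2 (add F (q ∧ q), T q):
                F (q ∧ q): β-rule — branch into F q  //  F q.
                  branch 1.1.1.2.1 (add F q):
                    × closes — contains both q and ¬q.
                  branch 1.1.1.2.2 (add F q):
                    × closes — contains both q and ¬q.
          branch 1.1.2 (add T ¬p):
            × closes — contains both p and ¬p.
      branch 1.2 (add T ((¬p ∨ ((¬q ↔ r) → r)) ↔ p)):
        T ((¬p ∨ ((¬q ↔ r) → r)) ↔ p): β-rule — branch into T (¬p ∨ ((¬q ↔ r) → r)), T p  //  F (¬p ∨ ((¬q ↔ r) → r)), F p.
          branch 1.2.1 (add T (¬p ∨ ((¬q ↔ r) → r)), T p):
            T (¬p ∨ ((¬q ↔ r) → r)): β-rule — branch into T ¬p  //  T ((¬q ↔ r) → r).
              branch 1.2.1.1 (add T ¬p):
                × closes — contains both p and ¬p.
              branch 1.2.1.2 (add T ((¬q ↔ r) → r)):
                T ((¬q ↔ r) → r): β-rule — branch into F (¬q ↔ r)  //  T r.
                  branch 1.2.1.2.1 (add F (¬q ↔ r)):
                    F (¬q ↔ r): β-rule — branch into T ¬q, F r  //  F ¬q, T r.
                      branch 1.2.1.2.1.1 (add T ¬q, F r):
                        ○ open, literals {p=T, q=F, r=F}.
                      branch 1.2.1.2.1.2 (add F ¬q, T r):
                        ○ open, literals {p=T, q=T, r=T}.
                  branch 1.2.1.2.2 (add T r):
                    ○ open, literals {p=T, r=T}.
          branch 1.2.2 (add F (¬p ∨ ((¬q ↔ r) → r)), F p):
            × closes — contains both p and ¬p.
  branch 2 (add F ((((q ∧ q) ↔ q) → ¬p) ∨ ((¬p ∨ ((¬q ↔ r) → r)) ↔ p)), F p):
    F ((((q ∧ q) ↔ q) → ¬p) ∨ ((¬p ∨ ((¬q ↔ r) → r)) ↔ p)): α-rule — add F (((q ∧ q) ↔ q) → ¬p), F ((¬p ∨ ((¬q ↔ r) → r)) ↔ p).
    F (((q ∧ q) ↔ q) → ¬p): α-rule — add T ((q ∧ q) ↔ q), F ¬p.
    × closes — contains both p and ¬p.
7 branches closed, 3 open.
Each open branch fixes some atoms; the unmentioned ones are free. Counting distinct full assignments: branch {p=T, q=F, r=F} (none free) contributes 1 new; branch {p=T, q=T, r=T} (none free) contributes 1 new; branch {p=T, r=T} (q) contributes 1 new. Total: 3.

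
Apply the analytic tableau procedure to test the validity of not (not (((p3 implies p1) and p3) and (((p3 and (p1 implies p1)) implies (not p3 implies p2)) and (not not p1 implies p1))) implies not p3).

Assume the negation and expand:
Initial set: {not not (not (((p3 implies p1) and p3) and (((p3 and (p1 implies p1)) implies (not p3 implies p2)) and (not not p1 implies p1))) implies not p3)}.
not not (not (((p3 implies p1) and p3) and (((p3 and (p1 implies p1)) implies (not p3 implies p2)) and (not not p1 implies p1))) implies not p3): β-rule — branch into not not (((p3 implies p1) and p3) and (((p3 and (p1 implies p1)) implies (not p3 implies p2)) and (not not p1 implies p1)))  //  not p3.
  branch 1 (add not not (((p3 implies p1) and p3) and (((p3 and (p1 implies p1)) implies (not p3 implies p2)) and (not not p1 implies p1)))):
    not not (((p3 implies p1) and p3) and (((p3 and (p1 implies p1)) implies (not p3 implies p2)) and (not not p1 implies p1))): α-rule — add ((p3 implies p1) and p3), (((p3 and (p1 implies p1)) implies (not p3 implies p2)) and (not not p1 implies p1)).
    ((p3 implies p1) and p3): α-rule — add (p3 implies p1), p3.
    (((p3 and (p1 implies p1)) implies (not p3 implies p2)) and (not not p1 implies p1)): α-rule — add ((p3 and (p1 implies p1)) implies (not p3 implies p2)), (not not p1 implies p1).
    (p3 implies p1): β-rule — branch into not p3  //  p1.
      branch 1.1 (add not p3):
        × closes — contains both p3 and not p3.
      branch 1.2 (add p1):
        ((p3 and (p1 implies p1)) implies (not p3 implies p2)): β-rule — branch into not (p3 and (p1 implies p1))  //  (not p3 implies p2).
          branch 1.2.1 (add not (p3 and (p1 implies p1))):
            (not not p1 implies p1): β-rule — branch into not not not p1  //  p1.
              branch 1.2.1.1 (add not not not p1):
                not not not p1: drop double negation, giving not p1.
                × closes — contains both p1 and not p1.
              branch 1.2.1.2 (add p1):
                not (p3 and (p1 implies p1)): β-rule — branch into not p3  //  not (p1 implies p1).
                  branch 1.2.1.2.1 (add not p3):
                    × closes — contains both p3 and not p3.
                  branch 1.2.1.2.2 (add not (p1 implies p1)):
                    not (p1 implies p1): α-rule — add p1, not p1.
                    × closes — contains both p1 and not p1.
          branch 1.2.2 (add (not p3 implies p2)):
            (not not p1 implies p1): β-rule — branch into not not not p1  //  p1.
              branch 1.2.2.1 (add not not not p1):
                not not not p1: drop double negation, giving not p1.
                × closes — contains both p1 and not p1.
              branch 1.2.2.2 (add p1):
                (not p3 implies p2): β-rule — branch into not not p3  //  p2.
                  branch 1.2.2.2.1 (add not not p3):
                    ○ open, literals {p1=true, p3=true}.
                  branch 1.2.2.2.2 (add p2):
                    ○ open, literals {p1=true, p2=true, p3=true}.
  branch 2 (add not p3):
    ○ open, literals {p3=false}.
5 branches closed, 3 open.
An open branch gives a countermodel: p1=true, p3=true (unmentioned atoms arbitrary); under it the original formula is false.

Not valid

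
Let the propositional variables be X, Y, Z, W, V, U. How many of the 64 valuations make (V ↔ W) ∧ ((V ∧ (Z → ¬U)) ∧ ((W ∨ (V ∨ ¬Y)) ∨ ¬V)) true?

Initial set: {T ((V ↔ W) ∧ ((V ∧ (Z → ¬U)) ∧ ((W ∨ (V ∨ ¬Y)) ∨ ¬V)))}.
T ((V ↔ W) ∧ ((V ∧ (Z → ¬U)) ∧ ((W ∨ (V ∨ ¬Y)) ∨ ¬V))): α-rule — add T (V ↔ W), T ((V ∧ (Z → ¬U)) ∧ ((W ∨ (V ∨ ¬Y)) ∨ ¬V)).
T ((V ∧ (Z → ¬U)) ∧ ((W ∨ (V ∨ ¬Y)) ∨ ¬V)): α-rule — add T (V ∧ (Z → ¬U)), T ((W ∨ (V ∨ ¬Y)) ∨ ¬V).
T (V ∧ (Z → ¬U)): α-rule — add T V, T (Z → ¬U).
T (V ↔ W): β-rule — branch into T V, T W  //  F V, F W.
  branch 1 (add T V, T W):
    T ((W ∨ (V ∨ ¬Y)) ∨ ¬V): β-rule — branch into T (W ∨ (V ∨ ¬Y))  //  T ¬V.
      branch 1.1 (add T (W ∨ (V ∨ ¬Y))):
        T (Z → ¬U): β-rule — branch into F Z  //  T ¬U.
          branch 1.1.1 (add F Z):
            T (W ∨ (V ∨ ¬Y)): β-rule — branch into T W  //  T (V ∨ ¬Y).
              branch 1.1.1.1 (add T W):
                ○ open, literals {V=1, W=1, Z=0}.
              branch 1.1.1.2 (add T (V ∨ ¬Y)):
                T (V ∨ ¬Y): β-rule — branch into T V  //  T ¬Y.
                  branch 1.1.1.2.1 (add T V):
                    ○ open, literals {V=1, W=1, Z=0}.
                  branch 1.1.1.2.2 (add T ¬Y):
                    ○ open, literals {V=1, W=1, Y=0, Z=0}.
          branch 1.1.2 (add T ¬U):
            T (W ∨ (V ∨ ¬Y)): β-rule — branch into T W  //  T (V ∨ ¬Y).
              branch 1.1.2.1 (add T W):
                ○ open, literals {U=0, V=1, W=1}.
              branch 1.1.2.2 (add T (V ∨ ¬Y)):
                T (V ∨ ¬Y): β-rule — branch into T V  //  T ¬Y.
                  branch 1.1.2.2.1 (add T V):
                    ○ open, literals {U=0, V=1, W=1}.
                  branch 1.1.2.2.2 (add T ¬Y):
                    ○ open, literals {U=0, V=1, W=1, Y=0}.
      branch 1.2 (add T ¬V):
        × closes — contains both V and ¬V.
  branch 2 (add F V, F W):
    × closes — contains both V and ¬V.
2 branches closed, 6 open.
Each open branch fixes some atoms; the unmentioned ones are free. Counting distinct full assignments: branch {V=1, W=1, Z=0} (X, Y, U) contributes 8 new; branch {V=1, W=1, Z=0} (X, Y, U) contributes 0 new; branch {V=1, W=1, Y=0, Z=0} (X, U) contributes 0 new; branch {U=0, V=1, W=1} (X, Y, Z) contributes 4 new; branch {U=0, V=1, W=1} (X, Y, Z) contributes 0 new; branch {U=0, V=1, W=1, Y=0} (X, Z) contributes 0 new. Total: 12.

12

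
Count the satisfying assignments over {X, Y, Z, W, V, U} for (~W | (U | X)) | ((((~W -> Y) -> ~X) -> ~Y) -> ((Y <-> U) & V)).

62

Initial set: {((~W | (U | X)) | ((((~W -> Y) -> ~X) -> ~Y) -> ((Y <-> U) & V)))}.
((~W | (U | X)) | ((((~W -> Y) -> ~X) -> ~Y) -> ((Y <-> U) & V))): β-rule — branch into (~W | (U | X))  //  ((((~W -> Y) -> ~X) -> ~Y) -> ((Y <-> U) & V)).
  branch 1 (add (~W | (U | X))):
    (~W | (U | X)): β-rule — branch into ~W  //  (U | X).
      branch 1.1 (add ~W):
        ○ open, literals {W=F}.
      branch 1.2 (add (U | X)):
        (U | X): β-rule — branch into U  //  X.
          branch 1.2.1 (add U):
            ○ open, literals {U=T}.
          branch 1.2.2 (add X):
            ○ open, literals {X=T}.
  branch 2 (add ((((~W -> Y) -> ~X) -> ~Y) -> ((Y <-> U) & V))):
    ((((~W -> Y) -> ~X) -> ~Y) -> ((Y <-> U) & V)): β-rule — branch into ~(((~W -> Y) -> ~X) -> ~Y)  //  ((Y <-> U) & V).
      branch 2.1 (add ~(((~W -> Y) -> ~X) -> ~Y)):
        ~(((~W -> Y) -> ~X) -> ~Y): α-rule — add ((~W -> Y) -> ~X), ~~Y.
        ((~W -> Y) -> ~X): β-rule — branch into ~(~W -> Y)  //  ~X.
          branch 2.1.1 (add ~(~W -> Y)):
            ~(~W -> Y): α-rule — add ~W, ~Y.
            × closes — contains both Y and ~Y.
          branch 2.1.2 (add ~X):
            ○ open, literals {X=F, Y=T}.
      branch 2.2 (add ((Y <-> U) & V)):
        ((Y <-> U) & V): α-rule — add (Y <-> U), V.
        (Y <-> U): β-rule — branch into Y, U  //  ~Y, ~U.
          branch 2.2.1 (add Y, U):
            ○ open, literals {U=T, V=T, Y=T}.
          branch 2.2.2 (add ~Y, ~U):
            ○ open, literals {U=F, V=T, Y=F}.
1 branch closed, 6 open.
Each open branch fixes some atoms; the unmentioned ones are free. Counting distinct full assignments: branch {W=F} (X, Y, Z, V, U) contributes 32 new; branch {U=T} (X, Y, Z, W, V) contributes 16 new; branch {X=T} (Y, Z, W, V, U) contributes 8 new; branch {X=F, Y=T} (Z, W, V, U) contributes 4 new; branch {U=T, V=T, Y=T} (X, Z, W) contributes 0 new; branch {U=F, V=T, Y=F} (X, Z, W) contributes 2 new. Total: 62.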